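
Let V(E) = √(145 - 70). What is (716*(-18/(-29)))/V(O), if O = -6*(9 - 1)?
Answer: 4296*√3/145 ≈ 51.316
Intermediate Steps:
O = -48 (O = -6*8 = -48)
V(E) = 5*√3 (V(E) = √75 = 5*√3)
(716*(-18/(-29)))/V(O) = (716*(-18/(-29)))/((5*√3)) = (716*(-18*(-1/29)))*(√3/15) = (716*(18/29))*(√3/15) = 12888*(√3/15)/29 = 4296*√3/145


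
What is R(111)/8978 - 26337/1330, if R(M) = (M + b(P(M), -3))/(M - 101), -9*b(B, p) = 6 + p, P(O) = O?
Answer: -354658301/17911110 ≈ -19.801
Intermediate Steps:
b(B, p) = -2/3 - p/9 (b(B, p) = -(6 + p)/9 = -2/3 - p/9)
R(M) = (-1/3 + M)/(-101 + M) (R(M) = (M + (-2/3 - 1/9*(-3)))/(M - 101) = (M + (-2/3 + 1/3))/(-101 + M) = (M - 1/3)/(-101 + M) = (-1/3 + M)/(-101 + M))
R(111)/8978 - 26337/1330 = ((-1/3 + 111)/(-101 + 111))/8978 - 26337/1330 = ((332/3)/10)*(1/8978) - 26337*1/1330 = ((1/10)*(332/3))*(1/8978) - 26337/1330 = (166/15)*(1/8978) - 26337/1330 = 83/67335 - 26337/1330 = -354658301/17911110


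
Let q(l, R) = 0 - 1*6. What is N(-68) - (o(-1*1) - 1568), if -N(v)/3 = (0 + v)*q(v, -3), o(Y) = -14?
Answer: 358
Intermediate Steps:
q(l, R) = -6 (q(l, R) = 0 - 6 = -6)
N(v) = 18*v (N(v) = -3*(0 + v)*(-6) = -3*v*(-6) = -(-18)*v = 18*v)
N(-68) - (o(-1*1) - 1568) = 18*(-68) - (-14 - 1568) = -1224 - 1*(-1582) = -1224 + 1582 = 358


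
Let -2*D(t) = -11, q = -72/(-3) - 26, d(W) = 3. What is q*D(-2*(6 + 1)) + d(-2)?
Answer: -8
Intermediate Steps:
q = -2 (q = -72*(-⅓) - 26 = 24 - 26 = -2)
D(t) = 11/2 (D(t) = -½*(-11) = 11/2)
q*D(-2*(6 + 1)) + d(-2) = -2*11/2 + 3 = -11 + 3 = -8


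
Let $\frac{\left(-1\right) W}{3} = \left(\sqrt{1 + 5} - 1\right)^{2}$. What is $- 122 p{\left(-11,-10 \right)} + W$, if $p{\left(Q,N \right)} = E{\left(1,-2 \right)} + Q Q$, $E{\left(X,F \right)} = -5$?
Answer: $-14173 + 6 \sqrt{6} \approx -14158.0$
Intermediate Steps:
$W = - 3 \left(-1 + \sqrt{6}\right)^{2}$ ($W = - 3 \left(\sqrt{1 + 5} - 1\right)^{2} = - 3 \left(\sqrt{6} - 1\right)^{2} = - 3 \left(-1 + \sqrt{6}\right)^{2} \approx -6.3031$)
$p{\left(Q,N \right)} = -5 + Q^{2}$ ($p{\left(Q,N \right)} = -5 + Q Q = -5 + Q^{2}$)
$- 122 p{\left(-11,-10 \right)} + W = - 122 \left(-5 + \left(-11\right)^{2}\right) - \left(21 - 6 \sqrt{6}\right) = - 122 \left(-5 + 121\right) - \left(21 - 6 \sqrt{6}\right) = \left(-122\right) 116 - \left(21 - 6 \sqrt{6}\right) = -14152 - \left(21 - 6 \sqrt{6}\right) = -14173 + 6 \sqrt{6}$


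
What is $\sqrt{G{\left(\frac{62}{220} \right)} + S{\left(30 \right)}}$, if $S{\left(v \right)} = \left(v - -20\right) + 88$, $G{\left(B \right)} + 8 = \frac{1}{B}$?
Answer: $\frac{6 \sqrt{3565}}{31} \approx 11.556$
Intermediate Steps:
$G{\left(B \right)} = -8 + \frac{1}{B}$
$S{\left(v \right)} = 108 + v$ ($S{\left(v \right)} = \left(v + 20\right) + 88 = \left(20 + v\right) + 88 = 108 + v$)
$\sqrt{G{\left(\frac{62}{220} \right)} + S{\left(30 \right)}} = \sqrt{\left(-8 + \frac{1}{62 \cdot \frac{1}{220}}\right) + \left(108 + 30\right)} = \sqrt{\left(-8 + \frac{1}{62 \cdot \frac{1}{220}}\right) + 138} = \sqrt{\left(-8 + \frac{1}{\frac{31}{110}}\right) + 138} = \sqrt{\left(-8 + \frac{110}{31}\right) + 138} = \sqrt{- \frac{138}{31} + 138} = \sqrt{\frac{4140}{31}} = \frac{6 \sqrt{3565}}{31}$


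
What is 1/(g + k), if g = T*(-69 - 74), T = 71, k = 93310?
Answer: 1/83157 ≈ 1.2025e-5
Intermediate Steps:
g = -10153 (g = 71*(-69 - 74) = 71*(-143) = -10153)
1/(g + k) = 1/(-10153 + 93310) = 1/83157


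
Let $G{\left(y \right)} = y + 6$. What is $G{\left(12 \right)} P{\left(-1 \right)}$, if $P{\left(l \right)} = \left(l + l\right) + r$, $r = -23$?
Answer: $-450$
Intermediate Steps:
$G{\left(y \right)} = 6 + y$
$P{\left(l \right)} = -23 + 2 l$ ($P{\left(l \right)} = \left(l + l\right) - 23 = 2 l - 23 = -23 + 2 l$)
$G{\left(12 \right)} P{\left(-1 \right)} = \left(6 + 12\right) \left(-23 + 2 \left(-1\right)\right) = 18 \left(-23 - 2\right) = 18 \left(-25\right) = -450$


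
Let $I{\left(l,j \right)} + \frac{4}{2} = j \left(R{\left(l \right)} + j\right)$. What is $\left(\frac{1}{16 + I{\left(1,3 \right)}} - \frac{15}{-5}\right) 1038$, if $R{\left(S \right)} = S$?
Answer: $\frac{41001}{13} \approx 3153.9$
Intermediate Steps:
$I{\left(l,j \right)} = -2 + j \left(j + l\right)$ ($I{\left(l,j \right)} = -2 + j \left(l + j\right) = -2 + j \left(j + l\right)$)
$\left(\frac{1}{16 + I{\left(1,3 \right)}} - \frac{15}{-5}\right) 1038 = \left(\frac{1}{16 + \left(-2 + 3^{2} + 3 \cdot 1\right)} - \frac{15}{-5}\right) 1038 = \left(\frac{1}{16 + \left(-2 + 9 + 3\right)} - -3\right) 1038 = \left(\frac{1}{16 + 10} + 3\right) 1038 = \left(\frac{1}{26} + 3\right) 1038 = \frac{79}{26} \cdot 1038 = \frac{41001}{13}$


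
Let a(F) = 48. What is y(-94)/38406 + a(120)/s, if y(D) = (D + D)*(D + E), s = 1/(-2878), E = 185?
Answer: -2652787786/19203 ≈ -1.3814e+5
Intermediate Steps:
s = -1/2878 ≈ -0.00034746
y(D) = 2*D*(185 + D) (y(D) = (D + D)*(D + 185) = (2*D)*(185 + D) = 2*D*(185 + D))
y(-94)/38406 + a(120)/s = (2*(-94)*(185 - 94))/38406 + 48/(-1/2878) = (2*(-94)*91)*(1/38406) + 48*(-2878) = -17108*1/38406 - 138144 = -8554/19203 - 138144 = -2652787786/19203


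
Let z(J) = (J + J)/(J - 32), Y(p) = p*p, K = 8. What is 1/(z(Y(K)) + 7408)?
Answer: 1/7412 ≈ 0.00013492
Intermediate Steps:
Y(p) = p²
z(J) = 2*J/(-32 + J) (z(J) = (2*J)/(-32 + J) = 2*J/(-32 + J))
1/(z(Y(K)) + 7408) = 1/(2*8²/(-32 + 8²) + 7408) = 1/(2*64/(-32 + 64) + 7408) = 1/(2*64/32 + 7408) = 1/(2*64*(1/32) + 7408) = 1/(4 + 7408) = 1/7412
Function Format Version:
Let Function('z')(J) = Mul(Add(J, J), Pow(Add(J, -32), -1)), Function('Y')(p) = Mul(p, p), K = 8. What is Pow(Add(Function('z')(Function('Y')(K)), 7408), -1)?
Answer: Rational(1, 7412) ≈ 0.00013492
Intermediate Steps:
Function('Y')(p) = Pow(p, 2)
Function('z')(J) = Mul(2, J, Pow(Add(-32, J), -1)) (Function('z')(J) = Mul(Mul(2, J), Pow(Add(-32, J), -1)) = Mul(2, J, Pow(Add(-32, J), -1)))
Pow(Add(Function('z')(Function('Y')(K)), 7408), -1) = Pow(Add(Mul(2, Pow(8, 2), Pow(Add(-32, Pow(8, 2)), -1)), 7408), -1) = Pow(Add(Mul(2, 64, Pow(Add(-32, 64), -1)), 7408), -1) = Pow(Add(Mul(2, 64, Pow(32, -1)), 7408), -1) = Pow(Add(Mul(2, 64, Rational(1, 32)), 7408), -1) = Pow(Add(4, 7408), -1) = Pow(7412, -1) = Rational(1, 7412)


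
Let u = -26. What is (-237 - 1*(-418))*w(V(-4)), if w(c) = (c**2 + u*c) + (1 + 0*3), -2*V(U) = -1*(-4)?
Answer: 10317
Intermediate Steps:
V(U) = -2 (V(U) = -(-1)*(-4)/2 = -1/2*4 = -2)
w(c) = 1 + c**2 - 26*c (w(c) = (c**2 - 26*c) + (1 + 0*3) = (c**2 - 26*c) + (1 + 0) = (c**2 - 26*c) + 1 = 1 + c**2 - 26*c)
(-237 - 1*(-418))*w(V(-4)) = (-237 - 1*(-418))*(1 + (-2)**2 - 26*(-2)) = (-237 + 418)*(1 + 4 + 52) = 181*57 = 10317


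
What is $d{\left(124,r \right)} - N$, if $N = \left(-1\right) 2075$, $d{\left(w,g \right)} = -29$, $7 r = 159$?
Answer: $2046$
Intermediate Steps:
$r = \frac{159}{7}$ ($r = \frac{1}{7} \cdot 159 = \frac{159}{7} \approx 22.714$)
$N = -2075$
$d{\left(124,r \right)} - N = -29 - -2075 = -29 + 2075 = 2046$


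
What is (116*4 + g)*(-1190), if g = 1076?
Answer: -1832600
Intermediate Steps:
(116*4 + g)*(-1190) = (116*4 + 1076)*(-1190) = (464 + 1076)*(-1190) = 1540*(-1190) = -1832600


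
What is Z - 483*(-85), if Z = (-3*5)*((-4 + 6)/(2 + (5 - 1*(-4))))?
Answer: 451575/11 ≈ 41052.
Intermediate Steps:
Z = -30/11 (Z = -30/(2 + (5 + 4)) = -30/(2 + 9) = -30/11 ≈ -2.7273)
Z - 483*(-85) = -30/11 - 483*(-85) = -30/11 + 41055 = 451575/11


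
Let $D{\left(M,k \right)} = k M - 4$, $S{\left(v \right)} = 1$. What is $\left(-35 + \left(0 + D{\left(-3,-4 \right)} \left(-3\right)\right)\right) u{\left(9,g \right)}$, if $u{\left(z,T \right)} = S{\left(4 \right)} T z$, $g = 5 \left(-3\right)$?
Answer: $7965$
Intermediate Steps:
$g = -15$
$D{\left(M,k \right)} = -4 + M k$ ($D{\left(M,k \right)} = M k - 4 = -4 + M k$)
$u{\left(z,T \right)} = T z$ ($u{\left(z,T \right)} = 1 T z = T z$)
$\left(-35 + \left(0 + D{\left(-3,-4 \right)} \left(-3\right)\right)\right) u{\left(9,g \right)} = \left(-35 + \left(0 + \left(-4 - -12\right) \left(-3\right)\right)\right) \left(\left(-15\right) 9\right) = \left(-35 + \left(0 + \left(-4 + 12\right) \left(-3\right)\right)\right) \left(-135\right) = \left(-35 + \left(0 + 8 \left(-3\right)\right)\right) \left(-135\right) = \left(-35 + \left(0 - 24\right)\right) \left(-135\right) = \left(-35 - 24\right) \left(-135\right) = \left(-59\right) \left(-135\right) = 7965$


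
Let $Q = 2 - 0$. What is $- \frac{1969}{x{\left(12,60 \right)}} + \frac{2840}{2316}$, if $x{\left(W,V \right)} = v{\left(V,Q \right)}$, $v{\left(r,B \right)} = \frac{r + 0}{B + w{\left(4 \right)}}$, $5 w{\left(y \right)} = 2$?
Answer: $- \frac{1122301}{14475} \approx -77.534$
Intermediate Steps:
$Q = 2$ ($Q = 2 + 0 = 2$)
$w{\left(y \right)} = \frac{2}{5}$ ($w{\left(y \right)} = \frac{1}{5} \cdot 2 = \frac{2}{5}$)
$v{\left(r,B \right)} = \frac{r}{\frac{2}{5} + B}$ ($v{\left(r,B \right)} = \frac{r + 0}{B + \frac{2}{5}} = \frac{r}{\frac{2}{5} + B}$)
$x{\left(W,V \right)} = \frac{5 V}{12}$ ($x{\left(W,V \right)} = \frac{5 V}{2 + 5 \cdot 2} = \frac{5 V}{2 + 10} = \frac{5 V}{12}$)
$- \frac{1969}{x{\left(12,60 \right)}} + \frac{2840}{2316} = - \frac{1969}{\frac{5}{12} \cdot 60} + \frac{2840}{2316} = - \frac{1969}{25} + 2840 \cdot \frac{1}{2316} = \left(-1969\right) \frac{1}{25} + \frac{710}{579} = - \frac{1969}{25} + \frac{710}{579} = - \frac{1122301}{14475}$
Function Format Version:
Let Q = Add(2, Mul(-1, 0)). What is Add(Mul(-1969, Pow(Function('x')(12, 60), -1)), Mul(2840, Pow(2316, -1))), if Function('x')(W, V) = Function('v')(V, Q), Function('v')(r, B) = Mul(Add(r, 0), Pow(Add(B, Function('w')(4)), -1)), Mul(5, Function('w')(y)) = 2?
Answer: Rational(-1122301, 14475) ≈ -77.534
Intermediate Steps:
Q = 2 (Q = Add(2, 0) = 2)
Function('w')(y) = Rational(2, 5) (Function('w')(y) = Mul(Rational(1, 5), 2) = Rational(2, 5))
Function('v')(r, B) = Mul(r, Pow(Add(Rational(2, 5), B), -1)) (Function('v')(r, B) = Mul(Add(r, 0), Pow(Add(B, Rational(2, 5)), -1)) = Mul(r, Pow(Add(Rational(2, 5), B), -1)))
Function('x')(W, V) = Mul(Rational(5, 12), V) (Function('x')(W, V) = Mul(5, V, Pow(Add(2, Mul(5, 2)), -1)) = Mul(5, V, Pow(Add(2, 10), -1)) = Mul(5, V, Pow(12, -1)) = Mul(5, V, Rational(1, 12)) = Mul(Rational(5, 12), V))
Add(Mul(-1969, Pow(Function('x')(12, 60), -1)), Mul(2840, Pow(2316, -1))) = Add(Mul(-1969, Pow(Mul(Rational(5, 12), 60), -1)), Mul(2840, Pow(2316, -1))) = Add(Mul(-1969, Pow(25, -1)), Mul(2840, Rational(1, 2316))) = Add(Mul(-1969, Rational(1, 25)), Rational(710, 579)) = Add(Rational(-1969, 25), Rational(710, 579)) = Rational(-1122301, 14475)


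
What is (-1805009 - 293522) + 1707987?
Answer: -390544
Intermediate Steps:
(-1805009 - 293522) + 1707987 = -2098531 + 1707987 = -390544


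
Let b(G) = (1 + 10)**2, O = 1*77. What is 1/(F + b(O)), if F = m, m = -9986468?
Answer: -1/9986347 ≈ -1.0014e-7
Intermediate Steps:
O = 77
F = -9986468
b(G) = 121 (b(G) = 11**2 = 121)
1/(F + b(O)) = 1/(-9986468 + 121) = 1/(-9986347) = -1/9986347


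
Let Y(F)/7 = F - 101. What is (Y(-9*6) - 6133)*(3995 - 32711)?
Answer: 207272088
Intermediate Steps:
Y(F) = -707 + 7*F (Y(F) = 7*(F - 101) = 7*(-101 + F) = -707 + 7*F)
(Y(-9*6) - 6133)*(3995 - 32711) = ((-707 + 7*(-9*6)) - 6133)*(3995 - 32711) = ((-707 + 7*(-54)) - 6133)*(-28716) = ((-707 - 378) - 6133)*(-28716) = (-1085 - 6133)*(-28716) = -7218*(-28716) = 207272088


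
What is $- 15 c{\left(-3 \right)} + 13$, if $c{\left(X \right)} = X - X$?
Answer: $13$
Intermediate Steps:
$c{\left(X \right)} = 0$
$- 15 c{\left(-3 \right)} + 13 = \left(-15\right) 0 + 13 = 0 + 13 = 13$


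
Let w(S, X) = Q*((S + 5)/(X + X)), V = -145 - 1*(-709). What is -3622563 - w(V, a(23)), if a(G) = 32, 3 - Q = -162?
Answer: -231937917/64 ≈ -3.6240e+6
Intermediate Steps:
Q = 165 (Q = 3 - 1*(-162) = 3 + 162 = 165)
V = 564 (V = -145 + 709 = 564)
w(S, X) = 165*(5 + S)/(2*X) (w(S, X) = 165*((S + 5)/(X + X)) = 165*((5 + S)/((2*X))) = 165*((5 + S)*(1/(2*X))) = 165*((5 + S)/(2*X)) = 165*(5 + S)/(2*X))
-3622563 - w(V, a(23)) = -3622563 - 165*(5 + 564)/(2*32) = -3622563 - 165*569/(2*32) = -3622563 - 1*93885/64 = -3622563 - 93885/64 = -231937917/64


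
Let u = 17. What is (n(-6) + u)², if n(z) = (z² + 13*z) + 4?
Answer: 441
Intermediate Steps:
n(z) = 4 + z² + 13*z
(n(-6) + u)² = ((4 + (-6)² + 13*(-6)) + 17)² = ((4 + 36 - 78) + 17)² = (-38 + 17)² = (-21)² = 441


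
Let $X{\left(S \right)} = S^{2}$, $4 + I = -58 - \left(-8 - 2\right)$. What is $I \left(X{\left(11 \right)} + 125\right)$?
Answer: $-12792$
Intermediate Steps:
$I = -52$ ($I = -4 - \left(50 - 2\right) = -4 - 48 = -52$)
$I \left(X{\left(11 \right)} + 125\right) = - 52 \left(11^{2} + 125\right) = - 52 \left(121 + 125\right) = \left(-52\right) 246 = -12792$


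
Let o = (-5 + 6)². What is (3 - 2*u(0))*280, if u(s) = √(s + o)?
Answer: 280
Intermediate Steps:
o = 1 (o = 1² = 1)
u(s) = √(1 + s) (u(s) = √(s + 1) = √(1 + s))
(3 - 2*u(0))*280 = (3 - 2*√(1 + 0))*280 = (3 - 2*√1)*280 = (3 - 2*1)*280 = (3 - 2)*280 = 1*280 = 280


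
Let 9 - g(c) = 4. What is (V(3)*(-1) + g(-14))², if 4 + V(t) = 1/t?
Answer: 676/9 ≈ 75.111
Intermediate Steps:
V(t) = -4 + 1/t
g(c) = 5 (g(c) = 9 - 1*4 = 9 - 4 = 5)
(V(3)*(-1) + g(-14))² = ((-4 + 1/3)*(-1) + 5)² = ((-4 + ⅓)*(-1) + 5)² = (-11/3*(-1) + 5)² = (11/3 + 5)² = (26/3)² = 676/9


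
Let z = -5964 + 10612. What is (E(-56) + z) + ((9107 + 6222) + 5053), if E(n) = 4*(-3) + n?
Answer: 24962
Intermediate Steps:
z = 4648
E(n) = -12 + n
(E(-56) + z) + ((9107 + 6222) + 5053) = ((-12 - 56) + 4648) + ((9107 + 6222) + 5053) = (-68 + 4648) + (15329 + 5053) = 4580 + 20382 = 24962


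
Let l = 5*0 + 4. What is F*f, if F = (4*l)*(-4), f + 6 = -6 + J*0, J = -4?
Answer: 768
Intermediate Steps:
l = 4 (l = 0 + 4 = 4)
f = -12 (f = -6 + (-6 - 4*0) = -6 + (-6 + 0) = -6 - 6 = -12)
F = -64 (F = (4*4)*(-4) = 16*(-4) = -64)
F*f = -64*(-12) = 768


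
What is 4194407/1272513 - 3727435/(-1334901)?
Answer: 1149147510318/188742097357 ≈ 6.0885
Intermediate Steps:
4194407/1272513 - 3727435/(-1334901) = 4194407*(1/1272513) - 3727435*(-1/1334901) = 4194407/1272513 + 3727435/1334901 = 1149147510318/188742097357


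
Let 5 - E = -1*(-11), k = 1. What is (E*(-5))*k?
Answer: 30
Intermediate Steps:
E = -6 (E = 5 - (-1)*(-11) = 5 - 1*11 = 5 - 11 = -6)
(E*(-5))*k = -6*(-5)*1 = 30*1 = 30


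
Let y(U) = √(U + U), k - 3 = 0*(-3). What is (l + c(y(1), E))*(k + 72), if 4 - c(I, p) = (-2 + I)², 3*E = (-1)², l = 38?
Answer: 2700 + 300*√2 ≈ 3124.3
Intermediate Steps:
k = 3 (k = 3 + 0*(-3) = 3 + 0 = 3)
y(U) = √2*√U (y(U) = √(2*U) = √2*√U)
E = ⅓ (E = (⅓)*(-1)² = (⅓)*1 = ⅓ ≈ 0.33333)
c(I, p) = 4 - (-2 + I)²
(l + c(y(1), E))*(k + 72) = (38 + (√2*√1)*(4 - √2*√1))*(3 + 72) = (38 + (√2*1)*(4 - √2))*75 = (38 + √2*(4 - √2))*75 = 2850 + 75*√2*(4 - √2)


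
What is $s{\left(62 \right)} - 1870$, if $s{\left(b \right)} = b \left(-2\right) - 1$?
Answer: $-1995$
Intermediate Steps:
$s{\left(b \right)} = -1 - 2 b$ ($s{\left(b \right)} = - 2 b - 1 = -1 - 2 b$)
$s{\left(62 \right)} - 1870 = \left(-1 - 124\right) - 1870 = \left(-1 - 124\right) + \left(-2302 + 432\right) = -125 - 1870 = -1995$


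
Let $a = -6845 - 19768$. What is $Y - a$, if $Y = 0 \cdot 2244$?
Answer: $26613$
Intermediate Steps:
$a = -26613$
$Y = 0$
$Y - a = 0 - -26613 = 0 + 26613 = 26613$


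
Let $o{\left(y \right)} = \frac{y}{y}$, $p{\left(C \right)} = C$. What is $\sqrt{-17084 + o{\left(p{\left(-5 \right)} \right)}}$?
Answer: $i \sqrt{17083} \approx 130.7 i$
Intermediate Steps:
$o{\left(y \right)} = 1$
$\sqrt{-17084 + o{\left(p{\left(-5 \right)} \right)}} = \sqrt{-17084 + 1} = \sqrt{-17083} = i \sqrt{17083}$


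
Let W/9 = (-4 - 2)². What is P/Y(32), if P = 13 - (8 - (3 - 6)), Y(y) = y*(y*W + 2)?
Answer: 1/165920 ≈ 6.0270e-6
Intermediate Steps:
W = 324 (W = 9*(-4 - 2)² = 9*(-6)² = 9*36 = 324)
Y(y) = y*(2 + 324*y) (Y(y) = y*(y*324 + 2) = y*(324*y + 2) = y*(2 + 324*y))
P = 2 (P = 13 - (8 - 1*(-3)) = 13 - (8 + 3) = 13 - 1*11 = 13 - 11 = 2)
P/Y(32) = 2/(2*32*(1 + 162*32)) = 2/(2*32*(1 + 5184)) = 2/(2*32*5185) = 2/331840 = (1/331840)*2 = 1/165920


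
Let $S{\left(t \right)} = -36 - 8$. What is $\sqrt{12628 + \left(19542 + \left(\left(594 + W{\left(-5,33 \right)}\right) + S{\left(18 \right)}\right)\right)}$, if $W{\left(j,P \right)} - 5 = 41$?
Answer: $\sqrt{32766} \approx 181.01$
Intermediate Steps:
$W{\left(j,P \right)} = 46$ ($W{\left(j,P \right)} = 5 + 41 = 46$)
$S{\left(t \right)} = -44$
$\sqrt{12628 + \left(19542 + \left(\left(594 + W{\left(-5,33 \right)}\right) + S{\left(18 \right)}\right)\right)} = \sqrt{12628 + \left(19542 + \left(\left(594 + 46\right) - 44\right)\right)} = \sqrt{12628 + \left(19542 + \left(640 - 44\right)\right)} = \sqrt{12628 + \left(19542 + 596\right)} = \sqrt{12628 + 20138} = \sqrt{32766}$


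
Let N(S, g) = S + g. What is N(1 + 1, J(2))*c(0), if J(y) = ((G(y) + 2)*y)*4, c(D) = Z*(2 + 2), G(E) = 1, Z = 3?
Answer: 312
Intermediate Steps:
c(D) = 12 (c(D) = 3*(2 + 2) = 3*4 = 12)
J(y) = 12*y (J(y) = ((1 + 2)*y)*4 = (3*y)*4 = 12*y)
N(1 + 1, J(2))*c(0) = ((1 + 1) + 12*2)*12 = (2 + 24)*12 = 26*12 = 312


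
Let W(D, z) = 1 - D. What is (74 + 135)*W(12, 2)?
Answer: -2299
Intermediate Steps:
(74 + 135)*W(12, 2) = (74 + 135)*(1 - 1*12) = 209*(1 - 12) = 209*(-11) = -2299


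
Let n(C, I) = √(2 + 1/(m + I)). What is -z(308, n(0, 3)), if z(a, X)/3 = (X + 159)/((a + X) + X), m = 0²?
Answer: -31479/20326 + 15*√21/142282 ≈ -1.5482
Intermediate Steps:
m = 0
n(C, I) = √(2 + 1/I) (n(C, I) = √(2 + 1/(0 + I)) = √(2 + 1/I))
z(a, X) = 3*(159 + X)/(a + 2*X) (z(a, X) = 3*((X + 159)/((a + X) + X)) = 3*((159 + X)/((X + a) + X)) = 3*((159 + X)/(a + 2*X)) = 3*(159 + X)/(a + 2*X))
-z(308, n(0, 3)) = -3*(159 + √(2 + 1/3))/(308 + 2*√(2 + 1/3)) = -3*(159 + √(2 + ⅓))/(308 + 2*√(2 + ⅓)) = -3*(159 + √(7/3))/(308 + 2*√(7/3)) = -3*(159 + √21/3)/(308 + 2*(√21/3)) = -3*(159 + √21/3)/(308 + 2*√21/3)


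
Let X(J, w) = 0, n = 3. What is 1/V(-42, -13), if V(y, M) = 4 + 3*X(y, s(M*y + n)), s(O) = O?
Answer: ¼ ≈ 0.25000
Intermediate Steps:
V(y, M) = 4 (V(y, M) = 4 + 3*0 = 4 + 0 = 4)
1/V(-42, -13) = 1/4 = ¼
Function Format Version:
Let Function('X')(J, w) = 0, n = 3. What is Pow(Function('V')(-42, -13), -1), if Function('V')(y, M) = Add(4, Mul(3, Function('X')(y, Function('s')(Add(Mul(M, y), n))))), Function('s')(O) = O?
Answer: Rational(1, 4) ≈ 0.25000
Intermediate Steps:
Function('V')(y, M) = 4 (Function('V')(y, M) = Add(4, Mul(3, 0)) = Add(4, 0) = 4)
Pow(Function('V')(-42, -13), -1) = Pow(4, -1) = Rational(1, 4)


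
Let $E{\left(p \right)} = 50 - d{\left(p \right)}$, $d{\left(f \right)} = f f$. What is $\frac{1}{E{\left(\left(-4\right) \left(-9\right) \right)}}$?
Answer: $- \frac{1}{1246} \approx -0.00080257$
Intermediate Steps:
$d{\left(f \right)} = f^{2}$
$E{\left(p \right)} = 50 - p^{2}$
$\frac{1}{E{\left(\left(-4\right) \left(-9\right) \right)}} = \frac{1}{50 - \left(\left(-4\right) \left(-9\right)\right)^{2}} = \frac{1}{50 - 36^{2}} = \frac{1}{50 - 1296} = \frac{1}{-1246} = - \frac{1}{1246}$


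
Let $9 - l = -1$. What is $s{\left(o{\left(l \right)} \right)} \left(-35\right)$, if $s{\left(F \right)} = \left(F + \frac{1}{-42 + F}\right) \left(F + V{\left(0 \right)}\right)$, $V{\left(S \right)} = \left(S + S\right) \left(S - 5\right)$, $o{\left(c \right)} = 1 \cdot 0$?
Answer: $0$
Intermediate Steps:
$l = 10$ ($l = 9 - -1 = 9 + 1 = 10$)
$o{\left(c \right)} = 0$
$V{\left(S \right)} = 2 S \left(-5 + S\right)$
$s{\left(F \right)} = F \left(F + \frac{1}{-42 + F}\right)$ ($s{\left(F \right)} = \left(F + \frac{1}{-42 + F}\right) \left(F + 2 \cdot 0 \left(-5 + 0\right)\right) = \left(F + \frac{1}{-42 + F}\right) \left(F + 2 \cdot 0 \left(-5\right)\right) = \left(F + \frac{1}{-42 + F}\right) \left(F + 0\right) = \left(F + \frac{1}{-42 + F}\right) F = F \left(F + \frac{1}{-42 + F}\right)$)
$s{\left(o{\left(l \right)} \right)} \left(-35\right) = \frac{0 \left(1 + 0^{2} - 0\right)}{-42 + 0} \left(-35\right) = \frac{0 \left(1 + 0 + 0\right)}{-42} \left(-35\right) = 0 \left(- \frac{1}{42}\right) 1 \left(-35\right) = 0 \left(-35\right) = 0$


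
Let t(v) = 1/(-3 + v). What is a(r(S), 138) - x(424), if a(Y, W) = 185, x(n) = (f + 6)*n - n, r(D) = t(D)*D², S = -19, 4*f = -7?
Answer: -1193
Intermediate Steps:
f = -7/4 (f = (¼)*(-7) = -7/4 ≈ -1.7500)
r(D) = D²/(-3 + D)
x(n) = 13*n/4 (x(n) = (-7/4 + 6)*n - n = 17*n/4 - n = 13*n/4)
a(r(S), 138) - x(424) = 185 - 13*424/4 = 185 - 1*1378 = 185 - 1378 = -1193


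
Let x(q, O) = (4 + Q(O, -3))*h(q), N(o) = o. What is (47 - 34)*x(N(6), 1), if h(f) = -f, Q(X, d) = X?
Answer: -390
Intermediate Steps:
x(q, O) = -q*(4 + O) (x(q, O) = (4 + O)*(-q) = -q*(4 + O))
(47 - 34)*x(N(6), 1) = (47 - 34)*(-1*6*(4 + 1)) = 13*(-1*6*5) = 13*(-30) = -390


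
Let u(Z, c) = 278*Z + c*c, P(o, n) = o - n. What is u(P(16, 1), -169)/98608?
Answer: 32731/98608 ≈ 0.33193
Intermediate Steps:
u(Z, c) = c² + 278*Z (u(Z, c) = 278*Z + c² = c² + 278*Z)
u(P(16, 1), -169)/98608 = ((-169)² + 278*(16 - 1*1))/98608 = (28561 + 278*(16 - 1))*(1/98608) = (28561 + 278*15)*(1/98608) = (28561 + 4170)*(1/98608) = 32731*(1/98608) = 32731/98608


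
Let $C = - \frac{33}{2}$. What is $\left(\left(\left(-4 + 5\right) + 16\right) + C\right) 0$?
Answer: $0$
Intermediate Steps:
$C = - \frac{33}{2}$ ($C = \left(-33\right) \frac{1}{2} = - \frac{33}{2} \approx -16.5$)
$\left(\left(\left(-4 + 5\right) + 16\right) + C\right) 0 = \left(\left(\left(-4 + 5\right) + 16\right) - \frac{33}{2}\right) 0 = \left(\left(1 + 16\right) - \frac{33}{2}\right) 0 = \left(17 - \frac{33}{2}\right) 0 = \frac{1}{2} \cdot 0 = 0$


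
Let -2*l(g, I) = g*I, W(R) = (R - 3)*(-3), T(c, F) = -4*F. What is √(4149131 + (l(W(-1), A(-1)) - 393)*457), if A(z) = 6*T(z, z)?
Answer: √3903722 ≈ 1975.8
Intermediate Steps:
W(R) = 9 - 3*R (W(R) = (-3 + R)*(-3) = 9 - 3*R)
A(z) = -24*z (A(z) = 6*(-4*z) = -24*z)
l(g, I) = -I*g/2 (l(g, I) = -g*I/2 = -I*g/2)
√(4149131 + (l(W(-1), A(-1)) - 393)*457) = √(4149131 + (-(-24*(-1))*(9 - 3*(-1))/2 - 393)*457) = √(4149131 + (-½*24*(9 + 3) - 393)*457) = √(4149131 + (-½*24*12 - 393)*457) = √(4149131 + (-144 - 393)*457) = √(4149131 - 537*457) = √(4149131 - 245409) = √3903722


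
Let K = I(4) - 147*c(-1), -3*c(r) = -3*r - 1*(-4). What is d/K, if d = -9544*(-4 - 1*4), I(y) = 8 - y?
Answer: 76352/347 ≈ 220.03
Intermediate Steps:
c(r) = -4/3 + r (c(r) = -(-3*r - 1*(-4))/3 = -(-3*r + 4)/3 = -(4 - 3*r)/3 = -4/3 + r)
K = 347 (K = (8 - 1*4) - 147*(-4/3 - 1) = (8 - 4) - 147*(-7/3) = 4 + 343 = 347)
d = 76352 (d = -9544*(-4 - 4) = -9544*(-8) = 76352)
d/K = 76352/347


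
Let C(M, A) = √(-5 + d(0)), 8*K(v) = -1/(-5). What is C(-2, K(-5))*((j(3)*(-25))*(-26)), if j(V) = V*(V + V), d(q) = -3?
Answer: 23400*I*√2 ≈ 33093.0*I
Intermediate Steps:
K(v) = 1/40 (K(v) = (-1/(-5))/8 = (-1*(-⅕))/8 = (⅛)*(⅕) = 1/40)
C(M, A) = 2*I*√2 (C(M, A) = √(-5 - 3) = √(-8) = 2*I*√2)
j(V) = 2*V² (j(V) = V*(2*V) = 2*V²)
C(-2, K(-5))*((j(3)*(-25))*(-26)) = (2*I*√2)*(((2*3²)*(-25))*(-26)) = (2*I*√2)*(((2*9)*(-25))*(-26)) = (2*I*√2)*((18*(-25))*(-26)) = (2*I*√2)*(-450*(-26)) = (2*I*√2)*11700 = 23400*I*√2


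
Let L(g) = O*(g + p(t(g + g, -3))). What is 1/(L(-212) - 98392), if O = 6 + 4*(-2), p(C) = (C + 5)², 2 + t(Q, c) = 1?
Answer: -1/98000 ≈ -1.0204e-5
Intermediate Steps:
t(Q, c) = -1 (t(Q, c) = -2 + 1 = -1)
p(C) = (5 + C)²
O = -2 (O = 6 - 8 = -2)
L(g) = -32 - 2*g (L(g) = -2*(g + (5 - 1)²) = -2*(g + 4²) = -2*(g + 16) = -2*(16 + g) = -32 - 2*g)
1/(L(-212) - 98392) = 1/((-32 - 2*(-212)) - 98392) = 1/((-32 + 424) - 98392) = 1/(392 - 98392) = 1/(-98000) = -1/98000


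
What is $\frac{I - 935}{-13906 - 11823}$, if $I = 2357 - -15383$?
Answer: $- \frac{16805}{25729} \approx -0.65315$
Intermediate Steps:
$I = 17740$ ($I = 2357 + 15383 = 17740$)
$\frac{I - 935}{-13906 - 11823} = \frac{17740 - 935}{-13906 - 11823} = \frac{16805}{-25729} = 16805 \left(- \frac{1}{25729}\right) = - \frac{16805}{25729}$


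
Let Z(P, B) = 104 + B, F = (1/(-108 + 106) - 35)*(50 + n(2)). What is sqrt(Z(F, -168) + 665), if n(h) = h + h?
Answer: sqrt(601) ≈ 24.515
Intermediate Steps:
n(h) = 2*h
F = -1917 (F = (1/(-108 + 106) - 35)*(50 + 2*2) = (1/(-2) - 35)*(50 + 4) = (-1/2 - 35)*54 = -71/2*54 = -1917)
sqrt(Z(F, -168) + 665) = sqrt((104 - 168) + 665) = sqrt(-64 + 665) = sqrt(601)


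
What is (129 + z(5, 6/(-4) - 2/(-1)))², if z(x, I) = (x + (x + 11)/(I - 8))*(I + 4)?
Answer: 2013561/100 ≈ 20136.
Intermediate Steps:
z(x, I) = (4 + I)*(x + (11 + x)/(-8 + I)) (z(x, I) = (x + (11 + x)/(-8 + I))*(4 + I) = (4 + I)*(x + (11 + x)/(-8 + I)))
(129 + z(5, 6/(-4) - 2/(-1)))² = (129 + (44 - 28*5 + 11*(6/(-4) - 2/(-1)) + 5*(6/(-4) - 2/(-1))² - 3*(6/(-4) - 2/(-1))*5)/(-8 + (6/(-4) - 2/(-1))))² = (129 + (44 - 140 + 11*(6*(-¼) - 2*(-1)) + 5*(6*(-¼) - 2*(-1))² - 3*(6*(-¼) - 2*(-1))*5)/(-8 + (6*(-¼) - 2*(-1))))² = (129 + (44 - 140 + 11*(-3/2 + 2) + 5*(-3/2 + 2)² - 3*(-3/2 + 2)*5)/(-8 + (-3/2 + 2)))² = (129 + (44 - 140 + 11*(½) + 5*(½)² - 3*½*5)/(-8 + ½))² = (129 + (44 - 140 + 11/2 + 5*(¼) - 15/2)/(-15/2))² = (129 - 2*(44 - 140 + 11/2 + 5/4 - 15/2)/15)² = (129 - 2/15*(-387/4))² = (129 + 129/10)² = (1419/10)² = 2013561/100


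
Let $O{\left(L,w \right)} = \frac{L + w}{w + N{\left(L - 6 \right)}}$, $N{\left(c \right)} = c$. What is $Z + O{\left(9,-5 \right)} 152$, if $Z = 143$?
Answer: $-161$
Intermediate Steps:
$O{\left(L,w \right)} = \frac{L + w}{-6 + L + w}$ ($O{\left(L,w \right)} = \frac{L + w}{w + \left(L - 6\right)} = \frac{L + w}{w + \left(-6 + L\right)} = \frac{L + w}{-6 + L + w}$)
$Z + O{\left(9,-5 \right)} 152 = 143 + \frac{9 - 5}{-6 + 9 - 5} \cdot 152 = 143 + \frac{1}{-2} \cdot 4 \cdot 152 = 143 + \left(- \frac{1}{2}\right) 4 \cdot 152 = 143 - 304 = -161$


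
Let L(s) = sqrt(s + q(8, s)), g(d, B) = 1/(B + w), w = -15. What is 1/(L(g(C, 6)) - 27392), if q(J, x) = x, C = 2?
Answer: -123264/3376447489 - 3*I*sqrt(2)/6752894978 ≈ -3.6507e-5 - 6.2827e-10*I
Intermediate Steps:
g(d, B) = 1/(-15 + B) (g(d, B) = 1/(B - 15) = 1/(-15 + B))
L(s) = sqrt(2)*sqrt(s) (L(s) = sqrt(s + s) = sqrt(2*s) = sqrt(2)*sqrt(s))
1/(L(g(C, 6)) - 27392) = 1/(sqrt(2)*sqrt(1/(-15 + 6)) - 27392) = 1/(sqrt(2)*sqrt(1/(-9)) - 27392) = 1/(sqrt(2)*sqrt(-1/9) - 27392) = 1/(sqrt(2)*(I/3) - 27392) = 1/(I*sqrt(2)/3 - 27392) = 1/(-27392 + I*sqrt(2)/3)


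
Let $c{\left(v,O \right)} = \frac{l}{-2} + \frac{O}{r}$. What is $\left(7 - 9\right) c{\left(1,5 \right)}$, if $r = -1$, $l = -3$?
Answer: $7$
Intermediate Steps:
$c{\left(v,O \right)} = \frac{3}{2} - O$ ($c{\left(v,O \right)} = - \frac{3}{-2} + \frac{O}{-1} = \left(-3\right) \left(- \frac{1}{2}\right) + O \left(-1\right) = \frac{3}{2} - O$)
$\left(7 - 9\right) c{\left(1,5 \right)} = \left(7 - 9\right) \left(\frac{3}{2} - 5\right) = - 2 \left(\frac{3}{2} - 5\right) = \left(-2\right) \left(- \frac{7}{2}\right) = 7$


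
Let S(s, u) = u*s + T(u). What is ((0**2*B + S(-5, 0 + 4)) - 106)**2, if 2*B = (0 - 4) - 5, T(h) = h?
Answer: 14884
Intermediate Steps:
B = -9/2 (B = ((0 - 4) - 5)/2 = (-4 - 5)/2 = (1/2)*(-9) = -9/2 ≈ -4.5000)
S(s, u) = u + s*u (S(s, u) = u*s + u = s*u + u = u + s*u)
((0**2*B + S(-5, 0 + 4)) - 106)**2 = ((0**2*(-9/2) + (0 + 4)*(1 - 5)) - 106)**2 = ((0*(-9/2) + 4*(-4)) - 106)**2 = ((0 - 16) - 106)**2 = (-16 - 106)**2 = (-122)**2 = 14884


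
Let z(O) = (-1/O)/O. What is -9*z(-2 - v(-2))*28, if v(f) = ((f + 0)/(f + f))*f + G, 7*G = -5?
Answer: 3087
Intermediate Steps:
G = -5/7 (G = (⅐)*(-5) = -5/7 ≈ -0.71429)
v(f) = -5/7 + f/2 (v(f) = ((f + 0)/(f + f))*f - 5/7 = (f/((2*f)))*f - 5/7 = (f*(1/(2*f)))*f - 5/7 = f/2 - 5/7 = -5/7 + f/2)
z(O) = -1/O²
-9*z(-2 - v(-2))*28 = -(-9)/(-2 - (-5/7 + (½)*(-2)))²*28 = -(-9)/(-2 - (-5/7 - 1))²*28 = -(-9)/(-2 - 1*(-12/7))²*28 = -(-9)/(-2 + 12/7)²*28 = -(-9)/(-2/7)²*28 = -(-9)*49/4*28 = -9*(-49/4)*28 = (441/4)*28 = 3087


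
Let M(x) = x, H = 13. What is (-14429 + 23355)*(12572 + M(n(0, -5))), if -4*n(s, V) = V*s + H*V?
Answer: 224725439/2 ≈ 1.1236e+8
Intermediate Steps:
n(s, V) = -13*V/4 - V*s/4 (n(s, V) = -(V*s + 13*V)/4 = -(13*V + V*s)/4 = -13*V/4 - V*s/4)
(-14429 + 23355)*(12572 + M(n(0, -5))) = (-14429 + 23355)*(12572 - 1/4*(-5)*(13 + 0)) = 8926*(12572 - 1/4*(-5)*13) = 8926*(12572 + 65/4) = 8926*(50353/4) = 224725439/2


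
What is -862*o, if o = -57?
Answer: 49134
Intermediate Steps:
-862*o = -862*(-57) = 49134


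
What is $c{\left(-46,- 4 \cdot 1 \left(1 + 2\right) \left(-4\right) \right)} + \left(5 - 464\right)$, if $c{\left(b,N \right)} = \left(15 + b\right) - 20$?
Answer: $-510$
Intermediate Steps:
$c{\left(b,N \right)} = -5 + b$
$c{\left(-46,- 4 \cdot 1 \left(1 + 2\right) \left(-4\right) \right)} + \left(5 - 464\right) = \left(-5 - 46\right) + \left(5 - 464\right) = -51 + \left(5 - 464\right) = -51 - 459 = -510$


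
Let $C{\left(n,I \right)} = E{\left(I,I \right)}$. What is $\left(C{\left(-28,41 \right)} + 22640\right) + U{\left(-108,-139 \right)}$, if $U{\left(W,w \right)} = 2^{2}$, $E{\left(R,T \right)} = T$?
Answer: $22685$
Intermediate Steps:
$C{\left(n,I \right)} = I$
$U{\left(W,w \right)} = 4$
$\left(C{\left(-28,41 \right)} + 22640\right) + U{\left(-108,-139 \right)} = \left(41 + 22640\right) + 4 = 22681 + 4 = 22685$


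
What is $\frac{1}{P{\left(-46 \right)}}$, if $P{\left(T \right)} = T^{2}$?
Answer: $\frac{1}{2116} \approx 0.00047259$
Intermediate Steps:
$\frac{1}{P{\left(-46 \right)}} = \frac{1}{\left(-46\right)^{2}} = \frac{1}{2116}$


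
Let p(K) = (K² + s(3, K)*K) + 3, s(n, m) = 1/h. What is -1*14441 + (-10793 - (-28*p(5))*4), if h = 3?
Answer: -65734/3 ≈ -21911.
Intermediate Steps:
s(n, m) = ⅓ (s(n, m) = 1/3 = ⅓)
p(K) = 3 + K² + K/3 (p(K) = (K² + K/3) + 3 = 3 + K² + K/3)
-1*14441 + (-10793 - (-28*p(5))*4) = -1*14441 + (-10793 - (-28*(3 + 5² + (⅓)*5))*4) = -14441 + (-10793 - (-28*(3 + 25 + 5/3))*4) = -14441 + (-10793 - (-28*89/3)*4) = -14441 + (-10793 - (-2492)*4/3) = -14441 + (-10793 - 1*(-9968/3)) = -14441 + (-10793 + 9968/3) = -14441 - 22411/3 = -65734/3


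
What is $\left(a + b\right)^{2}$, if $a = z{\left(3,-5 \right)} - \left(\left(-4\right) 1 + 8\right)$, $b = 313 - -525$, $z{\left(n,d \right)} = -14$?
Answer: $672400$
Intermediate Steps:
$b = 838$ ($b = 313 + 525 = 838$)
$a = -18$ ($a = -14 - \left(\left(-4\right) 1 + 8\right) = -14 - \left(-4 + 8\right) = -14 - 4 = -18$)
$\left(a + b\right)^{2} = \left(-18 + 838\right)^{2} = 820^{2} = 672400$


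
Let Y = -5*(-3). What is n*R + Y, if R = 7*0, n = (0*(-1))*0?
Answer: 15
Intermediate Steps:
n = 0 (n = 0*0 = 0)
R = 0
Y = 15
n*R + Y = 0*0 + 15 = 0 + 15 = 15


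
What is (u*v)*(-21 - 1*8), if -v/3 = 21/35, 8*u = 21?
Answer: 5481/40 ≈ 137.02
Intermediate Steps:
u = 21/8 (u = (1/8)*21 = 21/8 ≈ 2.6250)
v = -9/5 (v = -63/35 = -3*3/5 = -9/5 ≈ -1.8000)
(u*v)*(-21 - 1*8) = ((21/8)*(-9/5))*(-21 - 1*8) = -189*(-21 - 8)/40 = -189/40*(-29) = 5481/40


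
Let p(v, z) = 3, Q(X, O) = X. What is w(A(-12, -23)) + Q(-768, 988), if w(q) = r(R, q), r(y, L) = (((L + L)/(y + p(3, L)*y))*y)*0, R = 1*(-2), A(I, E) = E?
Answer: -768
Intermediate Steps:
R = -2
r(y, L) = 0 (r(y, L) = (((L + L)/(y + 3*y))*y)*0 = (((2*L)/((4*y)))*y)*0 = (((2*L)*(1/(4*y)))*y)*0 = ((L/(2*y))*y)*0 = (L/2)*0 = 0)
w(q) = 0
w(A(-12, -23)) + Q(-768, 988) = 0 - 768 = -768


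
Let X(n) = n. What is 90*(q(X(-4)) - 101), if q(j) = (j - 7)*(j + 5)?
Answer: -10080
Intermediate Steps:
q(j) = (-7 + j)*(5 + j)
90*(q(X(-4)) - 101) = 90*((-35 + (-4)² - 2*(-4)) - 101) = 90*((-35 + 16 + 8) - 101) = 90*(-11 - 101) = 90*(-112) = -10080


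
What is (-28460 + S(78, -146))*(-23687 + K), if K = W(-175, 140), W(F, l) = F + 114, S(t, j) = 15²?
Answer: 670524780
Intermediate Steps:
S(t, j) = 225
W(F, l) = 114 + F
K = -61 (K = 114 - 175 = -61)
(-28460 + S(78, -146))*(-23687 + K) = (-28460 + 225)*(-23687 - 61) = -28235*(-23748) = 670524780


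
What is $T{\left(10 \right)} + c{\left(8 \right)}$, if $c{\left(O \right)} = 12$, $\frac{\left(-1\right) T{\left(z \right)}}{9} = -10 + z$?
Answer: $12$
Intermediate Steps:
$T{\left(z \right)} = 90 - 9 z$ ($T{\left(z \right)} = - 9 \left(-10 + z\right) = 90 - 9 z$)
$T{\left(10 \right)} + c{\left(8 \right)} = \left(90 - 90\right) + 12 = 0 + 12 = 12$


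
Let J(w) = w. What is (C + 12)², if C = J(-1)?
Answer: 121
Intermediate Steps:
C = -1
(C + 12)² = (-1 + 12)² = 11² = 121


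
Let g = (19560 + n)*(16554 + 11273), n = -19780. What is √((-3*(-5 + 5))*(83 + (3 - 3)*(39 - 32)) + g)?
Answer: 2*I*√1530485 ≈ 2474.3*I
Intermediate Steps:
g = -6121940 (g = (19560 - 19780)*(16554 + 11273) = -220*27827 = -6121940)
√((-3*(-5 + 5))*(83 + (3 - 3)*(39 - 32)) + g) = √((-3*(-5 + 5))*(83 + (3 - 3)*(39 - 32)) - 6121940) = √((-3*0)*(83 + 0*7) - 6121940) = √(0*(83 + 0) - 6121940) = √(0*83 - 6121940) = √(0 - 6121940) = √(-6121940) = 2*I*√1530485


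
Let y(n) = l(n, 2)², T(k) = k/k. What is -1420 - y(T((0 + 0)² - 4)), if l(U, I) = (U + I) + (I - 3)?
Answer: -1424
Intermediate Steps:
l(U, I) = -3 + U + 2*I (l(U, I) = (I + U) + (-3 + I) = -3 + U + 2*I)
T(k) = 1
y(n) = (1 + n)² (y(n) = (-3 + n + 2*2)² = (-3 + n + 4)² = (1 + n)²)
-1420 - y(T((0 + 0)² - 4)) = -1420 - (1 + 1)² = -1420 - 1*2² = -1420 - 1*4 = -1420 - 4 = -1424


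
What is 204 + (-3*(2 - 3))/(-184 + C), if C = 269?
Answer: 17343/85 ≈ 204.04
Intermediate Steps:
204 + (-3*(2 - 3))/(-184 + C) = 204 + (-3*(2 - 3))/(-184 + 269) = 204 - 3*(-1)/85 = 204 + 3*(1/85) = 204 + 3/85 = 17343/85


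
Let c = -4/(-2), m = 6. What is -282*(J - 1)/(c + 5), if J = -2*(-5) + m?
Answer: -4230/7 ≈ -604.29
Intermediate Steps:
c = 2 (c = -4*(-1/2) = 2)
J = 16 (J = -2*(-5) + 6 = 10 + 6 = 16)
-282*(J - 1)/(c + 5) = -282*(16 - 1)/(2 + 5) = -4230/7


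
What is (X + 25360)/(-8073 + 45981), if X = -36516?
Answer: -2789/9477 ≈ -0.29429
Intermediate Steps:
(X + 25360)/(-8073 + 45981) = (-36516 + 25360)/(-8073 + 45981) = -11156/37908 = -11156*1/37908 = -2789/9477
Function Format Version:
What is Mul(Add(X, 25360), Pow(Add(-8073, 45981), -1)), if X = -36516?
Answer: Rational(-2789, 9477) ≈ -0.29429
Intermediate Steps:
Mul(Add(X, 25360), Pow(Add(-8073, 45981), -1)) = Mul(Add(-36516, 25360), Pow(Add(-8073, 45981), -1)) = Mul(-11156, Pow(37908, -1)) = Mul(-11156, Rational(1, 37908)) = Rational(-2789, 9477)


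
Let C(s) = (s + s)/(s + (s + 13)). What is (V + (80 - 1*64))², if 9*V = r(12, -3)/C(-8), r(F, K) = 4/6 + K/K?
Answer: 5331481/20736 ≈ 257.11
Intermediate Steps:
C(s) = 2*s/(13 + 2*s) (C(s) = (2*s)/(s + (13 + s)) = (2*s)/(13 + 2*s) = 2*s/(13 + 2*s))
r(F, K) = 5/3 (r(F, K) = 4*(⅙) + 1 = ⅔ + 1 = 5/3)
V = 5/144 (V = (5/(3*((2*(-8)/(13 + 2*(-8))))))/9 = (5/(3*((2*(-8)/(13 - 16)))))/9 = (5/(3*((2*(-8)/(-3)))))/9 = (5/(3*((2*(-8)*(-⅓)))))/9 = (5/(3*(16/3)))/9 = ((5/3)*(3/16))/9 = (⅑)*(5/16) = 5/144 ≈ 0.034722)
(V + (80 - 1*64))² = (5/144 + (80 - 1*64))² = (5/144 + (80 - 64))² = (5/144 + 16)² = (2309/144)² = 5331481/20736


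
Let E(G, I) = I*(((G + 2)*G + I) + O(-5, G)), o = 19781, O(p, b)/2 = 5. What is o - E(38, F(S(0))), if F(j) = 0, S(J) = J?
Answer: 19781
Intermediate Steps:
O(p, b) = 10 (O(p, b) = 2*5 = 10)
E(G, I) = I*(10 + I + G*(2 + G)) (E(G, I) = I*(((G + 2)*G + I) + 10) = I*(((2 + G)*G + I) + 10) = I*((G*(2 + G) + I) + 10) = I*((I + G*(2 + G)) + 10) = I*(10 + I + G*(2 + G)))
o - E(38, F(S(0))) = 19781 - 0*(10 + 0 + 38**2 + 2*38) = 19781 - 0*(10 + 0 + 1444 + 76) = 19781 - 0*1530 = 19781 - 1*0 = 19781 + 0 = 19781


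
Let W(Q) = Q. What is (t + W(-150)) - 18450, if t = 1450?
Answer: -17150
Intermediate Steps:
(t + W(-150)) - 18450 = (1450 - 150) - 18450 = 1300 - 18450 = -17150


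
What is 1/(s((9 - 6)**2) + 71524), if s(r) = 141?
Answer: 1/71665 ≈ 1.3954e-5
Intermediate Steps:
1/(s((9 - 6)**2) + 71524) = 1/(141 + 71524) = 1/71665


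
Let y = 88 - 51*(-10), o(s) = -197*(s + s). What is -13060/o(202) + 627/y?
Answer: 14427889/11898406 ≈ 1.2126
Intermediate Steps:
o(s) = -394*s
y = 598 (y = 88 + 510 = 598)
-13060/o(202) + 627/y = -13060/((-394*202)) + 627/598 = -13060/(-79588) + 627*(1/598) = -13060*(-1/79588) + 627/598 = 3265/19897 + 627/598 = 14427889/11898406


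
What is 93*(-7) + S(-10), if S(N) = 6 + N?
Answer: -655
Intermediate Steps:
93*(-7) + S(-10) = 93*(-7) + (6 - 10) = -651 - 4 = -655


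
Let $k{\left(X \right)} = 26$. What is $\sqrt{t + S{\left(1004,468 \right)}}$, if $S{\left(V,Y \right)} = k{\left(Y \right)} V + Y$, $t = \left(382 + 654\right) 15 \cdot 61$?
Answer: $28 \sqrt{1243} \approx 987.17$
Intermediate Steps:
$t = 947940$ ($t = 1036 \cdot 915 = 947940$)
$S{\left(V,Y \right)} = Y + 26 V$ ($S{\left(V,Y \right)} = 26 V + Y = Y + 26 V$)
$\sqrt{t + S{\left(1004,468 \right)}} = \sqrt{947940 + \left(468 + 26 \cdot 1004\right)} = \sqrt{947940 + \left(468 + 26104\right)} = \sqrt{947940 + 26572} = \sqrt{974512} = 28 \sqrt{1243}$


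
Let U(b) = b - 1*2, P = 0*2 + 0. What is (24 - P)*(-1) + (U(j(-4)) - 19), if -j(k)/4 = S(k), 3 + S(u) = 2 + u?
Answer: -25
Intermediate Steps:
S(u) = -1 + u (S(u) = -3 + (2 + u) = -1 + u)
j(k) = 4 - 4*k (j(k) = -4*(-1 + k) = 4 - 4*k)
P = 0 (P = 0 + 0 = 0)
U(b) = -2 + b (U(b) = b - 2 = -2 + b)
(24 - P)*(-1) + (U(j(-4)) - 19) = (24 - 1*0)*(-1) + ((-2 + (4 - 4*(-4))) - 19) = (24 + 0)*(-1) + ((-2 + (4 + 16)) - 19) = 24*(-1) + ((-2 + 20) - 19) = -24 + (18 - 19) = -24 - 1 = -25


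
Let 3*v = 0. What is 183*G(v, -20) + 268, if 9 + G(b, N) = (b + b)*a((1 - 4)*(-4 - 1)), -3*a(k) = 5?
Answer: -1379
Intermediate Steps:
v = 0 (v = (⅓)*0 = 0)
a(k) = -5/3 (a(k) = -⅓*5 = -5/3)
G(b, N) = -9 - 10*b/3 (G(b, N) = -9 + (b + b)*(-5/3) = -9 + (2*b)*(-5/3) = -9 - 10*b/3)
183*G(v, -20) + 268 = 183*(-9 - 10/3*0) + 268 = 183*(-9 + 0) + 268 = 183*(-9) + 268 = -1647 + 268 = -1379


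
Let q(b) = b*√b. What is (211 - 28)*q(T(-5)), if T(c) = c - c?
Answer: 0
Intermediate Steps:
T(c) = 0
q(b) = b^(3/2)
(211 - 28)*q(T(-5)) = (211 - 28)*0^(3/2) = 183*0 = 0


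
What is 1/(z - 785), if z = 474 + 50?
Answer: -1/261 ≈ -0.0038314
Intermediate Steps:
z = 524
1/(z - 785) = 1/(524 - 785) = 1/(-261) = -1/261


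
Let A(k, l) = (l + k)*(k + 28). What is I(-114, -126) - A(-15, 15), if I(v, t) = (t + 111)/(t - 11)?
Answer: 15/137 ≈ 0.10949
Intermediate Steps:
A(k, l) = (28 + k)*(k + l) (A(k, l) = (k + l)*(28 + k) = (28 + k)*(k + l))
I(v, t) = (111 + t)/(-11 + t)
I(-114, -126) - A(-15, 15) = (111 - 126)/(-11 - 126) - ((-15)² + 28*(-15) + 28*15 - 15*15) = -15/(-137) - (225 - 420 + 420 - 225) = -1/137*(-15) - 1*0 = 15/137 + 0 = 15/137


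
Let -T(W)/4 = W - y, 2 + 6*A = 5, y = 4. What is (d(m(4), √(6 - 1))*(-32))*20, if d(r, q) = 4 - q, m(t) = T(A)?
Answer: -2560 + 640*√5 ≈ -1128.9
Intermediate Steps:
A = ½ (A = -⅓ + (⅙)*5 = -⅓ + ⅚ = ½ ≈ 0.50000)
T(W) = 16 - 4*W (T(W) = -4*(W - 1*4) = -4*(W - 4) = -4*(-4 + W) = 16 - 4*W)
m(t) = 14 (m(t) = 16 - 4*½ = 16 - 2 = 14)
(d(m(4), √(6 - 1))*(-32))*20 = ((4 - √(6 - 1))*(-32))*20 = ((4 - √5)*(-32))*20 = (-128 + 32*√5)*20 = -2560 + 640*√5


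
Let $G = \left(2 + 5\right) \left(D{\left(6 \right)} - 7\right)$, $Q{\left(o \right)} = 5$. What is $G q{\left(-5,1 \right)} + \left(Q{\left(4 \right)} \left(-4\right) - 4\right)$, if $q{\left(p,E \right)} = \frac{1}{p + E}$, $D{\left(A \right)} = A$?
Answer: $- \frac{89}{4} \approx -22.25$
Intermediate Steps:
$q{\left(p,E \right)} = \frac{1}{E + p}$
$G = -7$ ($G = \left(2 + 5\right) \left(6 - 7\right) = 7 \left(-1\right) = -7$)
$G q{\left(-5,1 \right)} + \left(Q{\left(4 \right)} \left(-4\right) - 4\right) = - \frac{7}{1 - 5} + \left(5 \left(-4\right) - 4\right) = - \frac{7}{-4} - 24 = \left(-7\right) \left(- \frac{1}{4}\right) - 24 = \frac{7}{4} - 24 = - \frac{89}{4}$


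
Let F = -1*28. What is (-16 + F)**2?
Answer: 1936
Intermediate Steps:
F = -28
(-16 + F)**2 = (-16 - 28)**2 = (-44)**2 = 1936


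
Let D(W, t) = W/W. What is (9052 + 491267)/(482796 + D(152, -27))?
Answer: 500319/482797 ≈ 1.0363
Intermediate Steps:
D(W, t) = 1
(9052 + 491267)/(482796 + D(152, -27)) = (9052 + 491267)/(482796 + 1) = 500319/482797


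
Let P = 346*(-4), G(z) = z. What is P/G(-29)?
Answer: 1384/29 ≈ 47.724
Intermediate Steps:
P = -1384
P/G(-29) = -1384/(-29) = -1384*(-1/29) = 1384/29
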